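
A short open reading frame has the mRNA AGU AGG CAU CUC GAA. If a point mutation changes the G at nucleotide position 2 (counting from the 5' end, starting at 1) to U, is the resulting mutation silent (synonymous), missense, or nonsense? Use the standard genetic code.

Position 2 falls in codon 1: AGU → Ser.
After the substitution the codon is AUU → Ile.
Ser ≠ Ile, so this is a missense mutation.

missense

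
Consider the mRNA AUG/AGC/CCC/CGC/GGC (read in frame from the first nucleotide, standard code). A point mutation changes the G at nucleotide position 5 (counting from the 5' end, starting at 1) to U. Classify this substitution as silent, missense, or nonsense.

missense

Position 5 falls in codon 2: AGC → Ser.
After the substitution the codon is AUC → Ile.
Ser ≠ Ile, so this is a missense mutation.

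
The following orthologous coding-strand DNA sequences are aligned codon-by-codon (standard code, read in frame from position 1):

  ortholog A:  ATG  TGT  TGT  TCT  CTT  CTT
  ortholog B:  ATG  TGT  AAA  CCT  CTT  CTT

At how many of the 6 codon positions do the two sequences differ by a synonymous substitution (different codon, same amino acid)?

0

Codon 1: ATG Met / ATG Met — identical.
Codon 2: TGT Cys / TGT Cys — identical.
Codon 3: TGT Cys / AAA Lys — nonsynonymous.
Codon 4: TCT Ser / CCT Pro — nonsynonymous.
Codon 5: CTT Leu / CTT Leu — identical.
Codon 6: CTT Leu / CTT Leu — identical.
Synonymous differences: 0.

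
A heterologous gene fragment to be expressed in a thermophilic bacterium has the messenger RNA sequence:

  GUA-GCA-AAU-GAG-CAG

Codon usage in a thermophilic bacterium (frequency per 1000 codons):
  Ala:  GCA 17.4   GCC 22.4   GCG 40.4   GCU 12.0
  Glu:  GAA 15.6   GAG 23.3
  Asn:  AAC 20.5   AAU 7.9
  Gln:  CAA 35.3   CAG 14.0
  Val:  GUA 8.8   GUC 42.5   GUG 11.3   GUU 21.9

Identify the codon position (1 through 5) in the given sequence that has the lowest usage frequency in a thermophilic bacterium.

3

Codon 1 GUA (Val): 8.8 per 1000.
Codon 2 GCA (Ala): 17.4 per 1000.
Codon 3 AAU (Asn): 7.9 per 1000.
Codon 4 GAG (Glu): 23.3 per 1000.
Codon 5 CAG (Gln): 14.0 per 1000.
Lowest frequency is 7.9 at codon 3.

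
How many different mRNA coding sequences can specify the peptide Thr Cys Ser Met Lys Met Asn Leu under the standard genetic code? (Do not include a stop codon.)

1152

Thr: 4 codons.
Cys: 2 codons.
Ser: 6 codons.
Met: 1 codon.
Lys: 2 codons.
Met: 1 codon.
Asn: 2 codons.
Leu: 6 codons.
4 × 2 × 6 × 1 × 2 × 1 × 2 × 6 = 1152.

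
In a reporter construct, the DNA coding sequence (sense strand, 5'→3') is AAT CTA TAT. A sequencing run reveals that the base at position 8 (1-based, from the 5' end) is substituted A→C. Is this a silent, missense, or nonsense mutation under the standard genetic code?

Position 8 falls in codon 3: TAT → Tyr.
After the substitution the codon is TCT → Ser.
Tyr ≠ Ser, so this is a missense mutation.

missense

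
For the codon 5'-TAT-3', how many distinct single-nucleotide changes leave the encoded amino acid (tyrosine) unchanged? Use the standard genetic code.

Position 1: none → 0 synonymous.
Position 2: none → 0 synonymous.
Position 3: TAC → 1 synonymous.
Total: 0 + 0 + 1 = 1.

1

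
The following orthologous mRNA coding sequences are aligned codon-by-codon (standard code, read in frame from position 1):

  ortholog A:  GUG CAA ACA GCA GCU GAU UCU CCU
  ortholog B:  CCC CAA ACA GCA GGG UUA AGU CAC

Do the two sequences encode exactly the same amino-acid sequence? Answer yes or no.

Codon 1: GUG Val / CCC Pro — nonsynonymous.
Codon 2: CAA Gln / CAA Gln — identical.
Codon 3: ACA Thr / ACA Thr — identical.
Codon 4: GCA Ala / GCA Ala — identical.
Codon 5: GCU Ala / GGG Gly — nonsynonymous.
Codon 6: GAU Asp / UUA Leu — nonsynonymous.
Codon 7: UCU Ser / AGU Ser — synonymous.
Codon 8: CCU Pro / CAC His — nonsynonymous.
Nonsynonymous differences: 4 → different protein.

no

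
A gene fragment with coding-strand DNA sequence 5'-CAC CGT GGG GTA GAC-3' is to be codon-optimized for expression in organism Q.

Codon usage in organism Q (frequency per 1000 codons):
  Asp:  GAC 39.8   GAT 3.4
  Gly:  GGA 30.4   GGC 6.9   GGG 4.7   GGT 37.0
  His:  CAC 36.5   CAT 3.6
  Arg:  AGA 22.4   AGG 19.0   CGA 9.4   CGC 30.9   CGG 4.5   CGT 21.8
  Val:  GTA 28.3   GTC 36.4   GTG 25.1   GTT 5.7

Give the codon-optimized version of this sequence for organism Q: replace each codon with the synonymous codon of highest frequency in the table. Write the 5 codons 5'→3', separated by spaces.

CAC CGC GGT GTC GAC

Codon 1 (His): best is CAC at 36.5.
Codon 2 (Arg): best is CGC at 30.9.
Codon 3 (Gly): best is GGT at 37.0.
Codon 4 (Val): best is GTC at 36.4.
Codon 5 (Asp): best is GAC at 39.8.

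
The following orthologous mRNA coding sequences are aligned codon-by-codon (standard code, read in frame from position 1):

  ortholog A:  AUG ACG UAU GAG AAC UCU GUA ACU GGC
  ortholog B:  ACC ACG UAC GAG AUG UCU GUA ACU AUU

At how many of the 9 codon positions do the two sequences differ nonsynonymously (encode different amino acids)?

3

Codon 1: AUG Met / ACC Thr — nonsynonymous.
Codon 2: ACG Thr / ACG Thr — identical.
Codon 3: UAU Tyr / UAC Tyr — synonymous.
Codon 4: GAG Glu / GAG Glu — identical.
Codon 5: AAC Asn / AUG Met — nonsynonymous.
Codon 6: UCU Ser / UCU Ser — identical.
Codon 7: GUA Val / GUA Val — identical.
Codon 8: ACU Thr / ACU Thr — identical.
Codon 9: GGC Gly / AUU Ile — nonsynonymous.
Nonsynonymous differences: 3.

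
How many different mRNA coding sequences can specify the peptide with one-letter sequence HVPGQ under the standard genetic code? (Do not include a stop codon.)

His: 2 codons.
Val: 4 codons.
Pro: 4 codons.
Gly: 4 codons.
Gln: 2 codons.
2 × 4 × 4 × 4 × 2 = 256.

256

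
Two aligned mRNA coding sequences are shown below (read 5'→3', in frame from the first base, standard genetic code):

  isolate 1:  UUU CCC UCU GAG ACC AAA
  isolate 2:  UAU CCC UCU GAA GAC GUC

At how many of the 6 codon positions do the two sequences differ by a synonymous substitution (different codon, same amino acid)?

1

Codon 1: UUU Phe / UAU Tyr — nonsynonymous.
Codon 2: CCC Pro / CCC Pro — identical.
Codon 3: UCU Ser / UCU Ser — identical.
Codon 4: GAG Glu / GAA Glu — synonymous.
Codon 5: ACC Thr / GAC Asp — nonsynonymous.
Codon 6: AAA Lys / GUC Val — nonsynonymous.
Synonymous differences: 1.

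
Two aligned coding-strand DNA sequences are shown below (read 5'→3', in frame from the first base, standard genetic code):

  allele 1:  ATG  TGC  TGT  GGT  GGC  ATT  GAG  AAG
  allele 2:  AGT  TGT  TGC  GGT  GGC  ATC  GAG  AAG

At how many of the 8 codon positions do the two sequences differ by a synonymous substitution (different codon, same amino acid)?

Codon 1: ATG Met / AGT Ser — nonsynonymous.
Codon 2: TGC Cys / TGT Cys — synonymous.
Codon 3: TGT Cys / TGC Cys — synonymous.
Codon 4: GGT Gly / GGT Gly — identical.
Codon 5: GGC Gly / GGC Gly — identical.
Codon 6: ATT Ile / ATC Ile — synonymous.
Codon 7: GAG Glu / GAG Glu — identical.
Codon 8: AAG Lys / AAG Lys — identical.
Synonymous differences: 3.

3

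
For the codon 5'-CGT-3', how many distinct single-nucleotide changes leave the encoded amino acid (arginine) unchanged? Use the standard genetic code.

3

Position 1: none → 0 synonymous.
Position 2: none → 0 synonymous.
Position 3: CGC, CGA, CGG → 3 synonymous.
Total: 0 + 0 + 3 = 3.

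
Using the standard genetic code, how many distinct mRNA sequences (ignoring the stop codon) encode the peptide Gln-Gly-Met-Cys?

16

Gln: 2 codons.
Gly: 4 codons.
Met: 1 codon.
Cys: 2 codons.
2 × 4 × 1 × 2 = 16.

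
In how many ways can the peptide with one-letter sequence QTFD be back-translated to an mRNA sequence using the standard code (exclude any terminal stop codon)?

Gln: 2 codons.
Thr: 4 codons.
Phe: 2 codons.
Asp: 2 codons.
2 × 4 × 2 × 2 = 32.

32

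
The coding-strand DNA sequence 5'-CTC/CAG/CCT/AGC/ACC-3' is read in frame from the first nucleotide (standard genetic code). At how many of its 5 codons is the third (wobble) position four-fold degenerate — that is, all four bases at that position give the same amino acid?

Codon 1 CTC (Leu): third position 4-fold.
Codon 2 CAG (Gln): third position 2-fold.
Codon 3 CCT (Pro): third position 4-fold.
Codon 4 AGC (Ser): third position 2-fold.
Codon 5 ACC (Thr): third position 4-fold.
Four-fold degenerate third positions: 3.

3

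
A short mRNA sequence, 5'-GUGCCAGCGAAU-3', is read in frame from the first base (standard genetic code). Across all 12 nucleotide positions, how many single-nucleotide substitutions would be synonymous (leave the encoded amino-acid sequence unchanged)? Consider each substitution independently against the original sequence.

10

Codon 1 (GUG, Val): 3 synonymous substitutions.
Codon 2 (CCA, Pro): 3 synonymous substitutions.
Codon 3 (GCG, Ala): 3 synonymous substitutions.
Codon 4 (AAU, Asn): 1 synonymous substitution.
Total: 3 + 3 + 3 + 1 = 10.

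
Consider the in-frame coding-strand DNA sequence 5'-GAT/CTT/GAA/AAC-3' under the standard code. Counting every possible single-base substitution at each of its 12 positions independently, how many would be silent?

Codon 1 (GAT, Asp): 1 synonymous substitution.
Codon 2 (CTT, Leu): 3 synonymous substitutions.
Codon 3 (GAA, Glu): 1 synonymous substitution.
Codon 4 (AAC, Asn): 1 synonymous substitution.
Total: 1 + 3 + 1 + 1 = 6.

6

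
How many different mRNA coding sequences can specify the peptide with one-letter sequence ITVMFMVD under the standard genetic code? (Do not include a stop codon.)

768

Ile: 3 codons.
Thr: 4 codons.
Val: 4 codons.
Met: 1 codon.
Phe: 2 codons.
Met: 1 codon.
Val: 4 codons.
Asp: 2 codons.
3 × 4 × 4 × 1 × 2 × 1 × 4 × 2 = 768.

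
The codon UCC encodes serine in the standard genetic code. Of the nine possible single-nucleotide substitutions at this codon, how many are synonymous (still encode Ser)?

Position 1: none → 0 synonymous.
Position 2: none → 0 synonymous.
Position 3: UCU, UCA, UCG → 3 synonymous.
Total: 0 + 0 + 3 = 3.

3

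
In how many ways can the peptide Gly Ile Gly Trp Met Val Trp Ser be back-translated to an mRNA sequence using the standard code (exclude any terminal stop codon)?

Gly: 4 codons.
Ile: 3 codons.
Gly: 4 codons.
Trp: 1 codon.
Met: 1 codon.
Val: 4 codons.
Trp: 1 codon.
Ser: 6 codons.
4 × 3 × 4 × 1 × 1 × 4 × 1 × 6 = 1152.

1152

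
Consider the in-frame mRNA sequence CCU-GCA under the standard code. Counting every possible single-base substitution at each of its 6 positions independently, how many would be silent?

6

Codon 1 (CCU, Pro): 3 synonymous substitutions.
Codon 2 (GCA, Ala): 3 synonymous substitutions.
Total: 3 + 3 = 6.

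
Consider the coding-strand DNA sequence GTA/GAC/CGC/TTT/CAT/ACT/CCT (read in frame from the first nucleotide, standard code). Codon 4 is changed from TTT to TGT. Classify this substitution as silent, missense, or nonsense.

missense

Position 11 falls in codon 4: TTT → Phe.
After the substitution the codon is TGT → Cys.
Phe ≠ Cys, so this is a missense mutation.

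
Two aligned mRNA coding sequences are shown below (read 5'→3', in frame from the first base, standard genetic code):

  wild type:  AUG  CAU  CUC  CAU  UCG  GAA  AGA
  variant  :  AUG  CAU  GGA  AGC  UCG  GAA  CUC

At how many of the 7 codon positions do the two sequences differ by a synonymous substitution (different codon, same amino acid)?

Codon 1: AUG Met / AUG Met — identical.
Codon 2: CAU His / CAU His — identical.
Codon 3: CUC Leu / GGA Gly — nonsynonymous.
Codon 4: CAU His / AGC Ser — nonsynonymous.
Codon 5: UCG Ser / UCG Ser — identical.
Codon 6: GAA Glu / GAA Glu — identical.
Codon 7: AGA Arg / CUC Leu — nonsynonymous.
Synonymous differences: 0.

0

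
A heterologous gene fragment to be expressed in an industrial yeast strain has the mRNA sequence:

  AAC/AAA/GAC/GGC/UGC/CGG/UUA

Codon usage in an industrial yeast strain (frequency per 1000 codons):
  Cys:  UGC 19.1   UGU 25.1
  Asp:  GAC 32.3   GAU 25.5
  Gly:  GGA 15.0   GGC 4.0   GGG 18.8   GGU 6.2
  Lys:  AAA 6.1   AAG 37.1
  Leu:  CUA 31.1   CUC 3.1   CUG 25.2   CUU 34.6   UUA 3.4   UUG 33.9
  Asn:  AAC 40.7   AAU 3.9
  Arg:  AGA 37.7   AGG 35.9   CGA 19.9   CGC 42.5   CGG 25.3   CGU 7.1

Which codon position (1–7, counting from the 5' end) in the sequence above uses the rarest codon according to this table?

7

Codon 1 AAC (Asn): 40.7 per 1000.
Codon 2 AAA (Lys): 6.1 per 1000.
Codon 3 GAC (Asp): 32.3 per 1000.
Codon 4 GGC (Gly): 4.0 per 1000.
Codon 5 UGC (Cys): 19.1 per 1000.
Codon 6 CGG (Arg): 25.3 per 1000.
Codon 7 UUA (Leu): 3.4 per 1000.
Lowest frequency is 3.4 at codon 7.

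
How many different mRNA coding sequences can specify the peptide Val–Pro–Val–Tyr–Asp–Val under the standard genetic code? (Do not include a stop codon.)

1024

Val: 4 codons.
Pro: 4 codons.
Val: 4 codons.
Tyr: 2 codons.
Asp: 2 codons.
Val: 4 codons.
4 × 4 × 4 × 2 × 2 × 4 = 1024.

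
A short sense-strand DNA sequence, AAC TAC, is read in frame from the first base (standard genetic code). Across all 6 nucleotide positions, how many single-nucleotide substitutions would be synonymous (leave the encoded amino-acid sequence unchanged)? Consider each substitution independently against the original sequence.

2

Codon 1 (AAC, Asn): 1 synonymous substitution.
Codon 2 (TAC, Tyr): 1 synonymous substitution.
Total: 1 + 1 = 2.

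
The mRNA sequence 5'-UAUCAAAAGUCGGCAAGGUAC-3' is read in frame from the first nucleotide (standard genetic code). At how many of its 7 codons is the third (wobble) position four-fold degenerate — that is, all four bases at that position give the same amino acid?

2

Codon 1 UAU (Tyr): third position 2-fold.
Codon 2 CAA (Gln): third position 2-fold.
Codon 3 AAG (Lys): third position 2-fold.
Codon 4 UCG (Ser): third position 4-fold.
Codon 5 GCA (Ala): third position 4-fold.
Codon 6 AGG (Arg): third position 2-fold.
Codon 7 UAC (Tyr): third position 2-fold.
Four-fold degenerate third positions: 2.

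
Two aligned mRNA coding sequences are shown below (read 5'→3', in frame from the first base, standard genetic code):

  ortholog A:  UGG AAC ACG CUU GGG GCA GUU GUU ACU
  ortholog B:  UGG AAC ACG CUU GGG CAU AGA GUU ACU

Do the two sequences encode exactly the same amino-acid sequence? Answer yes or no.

Codon 1: UGG Trp / UGG Trp — identical.
Codon 2: AAC Asn / AAC Asn — identical.
Codon 3: ACG Thr / ACG Thr — identical.
Codon 4: CUU Leu / CUU Leu — identical.
Codon 5: GGG Gly / GGG Gly — identical.
Codon 6: GCA Ala / CAU His — nonsynonymous.
Codon 7: GUU Val / AGA Arg — nonsynonymous.
Codon 8: GUU Val / GUU Val — identical.
Codon 9: ACU Thr / ACU Thr — identical.
Nonsynonymous differences: 2 → different protein.

no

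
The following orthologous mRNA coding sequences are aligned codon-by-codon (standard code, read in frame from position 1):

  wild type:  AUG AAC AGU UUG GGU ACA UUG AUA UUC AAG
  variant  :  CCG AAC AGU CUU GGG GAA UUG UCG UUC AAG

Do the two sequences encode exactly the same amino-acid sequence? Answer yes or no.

Codon 1: AUG Met / CCG Pro — nonsynonymous.
Codon 2: AAC Asn / AAC Asn — identical.
Codon 3: AGU Ser / AGU Ser — identical.
Codon 4: UUG Leu / CUU Leu — synonymous.
Codon 5: GGU Gly / GGG Gly — synonymous.
Codon 6: ACA Thr / GAA Glu — nonsynonymous.
Codon 7: UUG Leu / UUG Leu — identical.
Codon 8: AUA Ile / UCG Ser — nonsynonymous.
Codon 9: UUC Phe / UUC Phe — identical.
Codon 10: AAG Lys / AAG Lys — identical.
Nonsynonymous differences: 3 → different protein.

no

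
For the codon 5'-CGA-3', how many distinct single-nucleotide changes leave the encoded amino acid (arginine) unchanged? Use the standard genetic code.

4

Position 1: AGA → 1 synonymous.
Position 2: none → 0 synonymous.
Position 3: CGU, CGC, CGG → 3 synonymous.
Total: 1 + 0 + 3 = 4.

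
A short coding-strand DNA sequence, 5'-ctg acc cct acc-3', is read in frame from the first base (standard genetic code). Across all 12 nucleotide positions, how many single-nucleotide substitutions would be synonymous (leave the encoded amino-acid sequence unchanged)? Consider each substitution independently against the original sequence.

13

Codon 1 (CTG, Leu): 4 synonymous substitutions.
Codon 2 (ACC, Thr): 3 synonymous substitutions.
Codon 3 (CCT, Pro): 3 synonymous substitutions.
Codon 4 (ACC, Thr): 3 synonymous substitutions.
Total: 4 + 3 + 3 + 3 = 13.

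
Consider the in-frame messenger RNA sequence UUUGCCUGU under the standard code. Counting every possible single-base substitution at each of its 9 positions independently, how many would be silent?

5

Codon 1 (UUU, Phe): 1 synonymous substitution.
Codon 2 (GCC, Ala): 3 synonymous substitutions.
Codon 3 (UGU, Cys): 1 synonymous substitution.
Total: 1 + 3 + 1 = 5.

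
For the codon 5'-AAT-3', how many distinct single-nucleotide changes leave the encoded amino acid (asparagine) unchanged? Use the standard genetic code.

1

Position 1: none → 0 synonymous.
Position 2: none → 0 synonymous.
Position 3: AAC → 1 synonymous.
Total: 0 + 0 + 1 = 1.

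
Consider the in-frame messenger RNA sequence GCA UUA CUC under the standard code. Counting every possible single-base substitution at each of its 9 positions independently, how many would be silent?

Codon 1 (GCA, Ala): 3 synonymous substitutions.
Codon 2 (UUA, Leu): 2 synonymous substitutions.
Codon 3 (CUC, Leu): 3 synonymous substitutions.
Total: 3 + 2 + 3 = 8.

8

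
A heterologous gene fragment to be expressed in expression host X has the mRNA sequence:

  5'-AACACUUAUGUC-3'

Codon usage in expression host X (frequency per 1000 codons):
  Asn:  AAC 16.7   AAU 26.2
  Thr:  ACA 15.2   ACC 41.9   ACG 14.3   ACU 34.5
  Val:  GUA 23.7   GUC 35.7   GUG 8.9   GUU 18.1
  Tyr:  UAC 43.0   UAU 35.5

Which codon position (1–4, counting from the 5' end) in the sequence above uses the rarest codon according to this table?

1

Codon 1 AAC (Asn): 16.7 per 1000.
Codon 2 ACU (Thr): 34.5 per 1000.
Codon 3 UAU (Tyr): 35.5 per 1000.
Codon 4 GUC (Val): 35.7 per 1000.
Lowest frequency is 16.7 at codon 1.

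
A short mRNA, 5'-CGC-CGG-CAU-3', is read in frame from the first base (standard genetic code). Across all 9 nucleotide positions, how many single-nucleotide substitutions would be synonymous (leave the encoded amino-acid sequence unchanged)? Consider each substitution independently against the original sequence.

Codon 1 (CGC, Arg): 3 synonymous substitutions.
Codon 2 (CGG, Arg): 4 synonymous substitutions.
Codon 3 (CAU, His): 1 synonymous substitution.
Total: 3 + 4 + 1 = 8.

8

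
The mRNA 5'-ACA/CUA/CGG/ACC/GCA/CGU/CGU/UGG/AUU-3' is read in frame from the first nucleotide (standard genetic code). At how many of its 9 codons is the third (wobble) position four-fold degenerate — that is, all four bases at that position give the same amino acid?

7

Codon 1 ACA (Thr): third position 4-fold.
Codon 2 CUA (Leu): third position 4-fold.
Codon 3 CGG (Arg): third position 4-fold.
Codon 4 ACC (Thr): third position 4-fold.
Codon 5 GCA (Ala): third position 4-fold.
Codon 6 CGU (Arg): third position 4-fold.
Codon 7 CGU (Arg): third position 4-fold.
Codon 8 UGG (Trp): third position 1-fold.
Codon 9 AUU (Ile): third position 3-fold.
Four-fold degenerate third positions: 7.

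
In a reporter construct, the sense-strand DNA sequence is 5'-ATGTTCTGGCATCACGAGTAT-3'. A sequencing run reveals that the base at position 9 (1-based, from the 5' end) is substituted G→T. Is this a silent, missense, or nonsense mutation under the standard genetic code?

missense

Position 9 falls in codon 3: TGG → Trp.
After the substitution the codon is TGT → Cys.
Trp ≠ Cys, so this is a missense mutation.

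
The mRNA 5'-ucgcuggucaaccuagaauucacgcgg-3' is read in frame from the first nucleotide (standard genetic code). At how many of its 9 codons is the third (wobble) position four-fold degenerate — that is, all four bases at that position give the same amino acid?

Codon 1 UCG (Ser): third position 4-fold.
Codon 2 CUG (Leu): third position 4-fold.
Codon 3 GUC (Val): third position 4-fold.
Codon 4 AAC (Asn): third position 2-fold.
Codon 5 CUA (Leu): third position 4-fold.
Codon 6 GAA (Glu): third position 2-fold.
Codon 7 UUC (Phe): third position 2-fold.
Codon 8 ACG (Thr): third position 4-fold.
Codon 9 CGG (Arg): third position 4-fold.
Four-fold degenerate third positions: 6.

6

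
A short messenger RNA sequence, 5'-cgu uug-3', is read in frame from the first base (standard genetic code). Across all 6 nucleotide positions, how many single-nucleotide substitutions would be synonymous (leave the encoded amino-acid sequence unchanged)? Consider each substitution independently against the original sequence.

Codon 1 (CGU, Arg): 3 synonymous substitutions.
Codon 2 (UUG, Leu): 2 synonymous substitutions.
Total: 3 + 2 = 5.

5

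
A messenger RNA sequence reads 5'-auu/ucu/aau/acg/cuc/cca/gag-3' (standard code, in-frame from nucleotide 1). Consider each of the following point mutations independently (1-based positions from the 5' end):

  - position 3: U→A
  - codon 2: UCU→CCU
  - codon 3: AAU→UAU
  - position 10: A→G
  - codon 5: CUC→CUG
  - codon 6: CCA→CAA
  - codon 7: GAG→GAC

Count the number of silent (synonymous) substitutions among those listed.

Codon 1: AUU (Ile) → AUA (Ile) — synonymous.
Codon 2: UCU (Ser) → CCU (Pro) — missense.
Codon 3: AAU (Asn) → UAU (Tyr) — missense.
Codon 4: ACG (Thr) → GCG (Ala) — missense.
Codon 5: CUC (Leu) → CUG (Leu) — synonymous.
Codon 6: CCA (Pro) → CAA (Gln) — missense.
Codon 7: GAG (Glu) → GAC (Asp) — missense.
Synonymous: 2 of 7.

2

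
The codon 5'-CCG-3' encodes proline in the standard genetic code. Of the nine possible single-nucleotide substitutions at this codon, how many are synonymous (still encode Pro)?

Position 1: none → 0 synonymous.
Position 2: none → 0 synonymous.
Position 3: CCU, CCC, CCA → 3 synonymous.
Total: 0 + 0 + 3 = 3.

3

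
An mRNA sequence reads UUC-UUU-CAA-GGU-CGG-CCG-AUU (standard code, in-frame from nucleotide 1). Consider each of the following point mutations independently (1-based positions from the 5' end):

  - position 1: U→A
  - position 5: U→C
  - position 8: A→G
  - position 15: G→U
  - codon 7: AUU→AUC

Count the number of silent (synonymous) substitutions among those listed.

Codon 1: UUC (Phe) → AUC (Ile) — missense.
Codon 2: UUU (Phe) → UCU (Ser) — missense.
Codon 3: CAA (Gln) → CGA (Arg) — missense.
Codon 5: CGG (Arg) → CGU (Arg) — synonymous.
Codon 7: AUU (Ile) → AUC (Ile) — synonymous.
Synonymous: 2 of 5.

2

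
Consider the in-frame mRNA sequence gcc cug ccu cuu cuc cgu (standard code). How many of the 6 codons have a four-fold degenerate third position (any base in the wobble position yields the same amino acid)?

6

Codon 1 GCC (Ala): third position 4-fold.
Codon 2 CUG (Leu): third position 4-fold.
Codon 3 CCU (Pro): third position 4-fold.
Codon 4 CUU (Leu): third position 4-fold.
Codon 5 CUC (Leu): third position 4-fold.
Codon 6 CGU (Arg): third position 4-fold.
Four-fold degenerate third positions: 6.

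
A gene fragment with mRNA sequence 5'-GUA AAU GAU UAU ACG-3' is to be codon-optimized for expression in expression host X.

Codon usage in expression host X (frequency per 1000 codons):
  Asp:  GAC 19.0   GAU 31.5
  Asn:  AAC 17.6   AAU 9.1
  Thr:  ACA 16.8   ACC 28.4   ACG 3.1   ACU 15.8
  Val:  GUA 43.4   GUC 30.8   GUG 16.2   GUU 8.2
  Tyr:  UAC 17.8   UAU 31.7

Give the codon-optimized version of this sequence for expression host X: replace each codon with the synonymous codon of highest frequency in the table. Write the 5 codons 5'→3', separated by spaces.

Codon 1 (Val): best is GUA at 43.4.
Codon 2 (Asn): best is AAC at 17.6.
Codon 3 (Asp): best is GAU at 31.5.
Codon 4 (Tyr): best is UAU at 31.7.
Codon 5 (Thr): best is ACC at 28.4.

GUA AAC GAU UAU ACC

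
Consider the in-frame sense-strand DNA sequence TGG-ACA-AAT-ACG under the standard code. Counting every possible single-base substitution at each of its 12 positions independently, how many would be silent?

7

Codon 1 (TGG, Trp): 0 synonymous substitutions.
Codon 2 (ACA, Thr): 3 synonymous substitutions.
Codon 3 (AAT, Asn): 1 synonymous substitution.
Codon 4 (ACG, Thr): 3 synonymous substitutions.
Total: 0 + 3 + 1 + 3 = 7.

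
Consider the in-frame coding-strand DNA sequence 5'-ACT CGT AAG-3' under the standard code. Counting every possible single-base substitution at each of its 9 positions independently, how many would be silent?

Codon 1 (ACT, Thr): 3 synonymous substitutions.
Codon 2 (CGT, Arg): 3 synonymous substitutions.
Codon 3 (AAG, Lys): 1 synonymous substitution.
Total: 3 + 3 + 1 = 7.

7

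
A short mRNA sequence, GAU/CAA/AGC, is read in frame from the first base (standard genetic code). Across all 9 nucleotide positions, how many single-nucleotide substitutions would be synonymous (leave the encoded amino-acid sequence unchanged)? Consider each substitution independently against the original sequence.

3

Codon 1 (GAU, Asp): 1 synonymous substitution.
Codon 2 (CAA, Gln): 1 synonymous substitution.
Codon 3 (AGC, Ser): 1 synonymous substitution.
Total: 1 + 1 + 1 = 3.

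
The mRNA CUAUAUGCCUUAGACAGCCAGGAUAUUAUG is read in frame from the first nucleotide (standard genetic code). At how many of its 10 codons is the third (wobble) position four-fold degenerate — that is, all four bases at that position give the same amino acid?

Codon 1 CUA (Leu): third position 4-fold.
Codon 2 UAU (Tyr): third position 2-fold.
Codon 3 GCC (Ala): third position 4-fold.
Codon 4 UUA (Leu): third position 2-fold.
Codon 5 GAC (Asp): third position 2-fold.
Codon 6 AGC (Ser): third position 2-fold.
Codon 7 CAG (Gln): third position 2-fold.
Codon 8 GAU (Asp): third position 2-fold.
Codon 9 AUU (Ile): third position 3-fold.
Codon 10 AUG (Met): third position 1-fold.
Four-fold degenerate third positions: 2.

2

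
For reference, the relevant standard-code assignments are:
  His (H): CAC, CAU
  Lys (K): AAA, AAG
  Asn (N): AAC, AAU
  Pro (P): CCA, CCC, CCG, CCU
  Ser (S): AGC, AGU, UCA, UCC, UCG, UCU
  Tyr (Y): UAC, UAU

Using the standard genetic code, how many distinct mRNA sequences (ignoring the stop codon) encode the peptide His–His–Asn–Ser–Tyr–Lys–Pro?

His: 2 codons.
His: 2 codons.
Asn: 2 codons.
Ser: 6 codons.
Tyr: 2 codons.
Lys: 2 codons.
Pro: 4 codons.
2 × 2 × 2 × 6 × 2 × 2 × 4 = 768.

768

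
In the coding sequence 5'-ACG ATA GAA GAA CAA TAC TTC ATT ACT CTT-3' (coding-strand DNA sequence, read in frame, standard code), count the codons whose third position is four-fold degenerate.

Codon 1 ACG (Thr): third position 4-fold.
Codon 2 ATA (Ile): third position 3-fold.
Codon 3 GAA (Glu): third position 2-fold.
Codon 4 GAA (Glu): third position 2-fold.
Codon 5 CAA (Gln): third position 2-fold.
Codon 6 TAC (Tyr): third position 2-fold.
Codon 7 TTC (Phe): third position 2-fold.
Codon 8 ATT (Ile): third position 3-fold.
Codon 9 ACT (Thr): third position 4-fold.
Codon 10 CTT (Leu): third position 4-fold.
Four-fold degenerate third positions: 3.

3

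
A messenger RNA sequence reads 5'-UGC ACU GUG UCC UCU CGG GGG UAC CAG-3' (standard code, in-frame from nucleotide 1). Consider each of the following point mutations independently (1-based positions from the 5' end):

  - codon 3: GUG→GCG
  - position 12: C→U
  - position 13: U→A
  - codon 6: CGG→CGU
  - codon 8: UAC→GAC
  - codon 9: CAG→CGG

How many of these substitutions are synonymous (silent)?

2

Codon 3: GUG (Val) → GCG (Ala) — missense.
Codon 4: UCC (Ser) → UCU (Ser) — synonymous.
Codon 5: UCU (Ser) → ACU (Thr) — missense.
Codon 6: CGG (Arg) → CGU (Arg) — synonymous.
Codon 8: UAC (Tyr) → GAC (Asp) — missense.
Codon 9: CAG (Gln) → CGG (Arg) — missense.
Synonymous: 2 of 6.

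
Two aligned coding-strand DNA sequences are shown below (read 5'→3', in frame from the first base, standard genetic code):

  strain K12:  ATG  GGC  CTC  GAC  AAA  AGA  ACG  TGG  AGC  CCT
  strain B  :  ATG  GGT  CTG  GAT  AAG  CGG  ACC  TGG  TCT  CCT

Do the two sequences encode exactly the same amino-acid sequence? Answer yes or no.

Codon 1: ATG Met / ATG Met — identical.
Codon 2: GGC Gly / GGT Gly — synonymous.
Codon 3: CTC Leu / CTG Leu — synonymous.
Codon 4: GAC Asp / GAT Asp — synonymous.
Codon 5: AAA Lys / AAG Lys — synonymous.
Codon 6: AGA Arg / CGG Arg — synonymous.
Codon 7: ACG Thr / ACC Thr — synonymous.
Codon 8: TGG Trp / TGG Trp — identical.
Codon 9: AGC Ser / TCT Ser — synonymous.
Codon 10: CCT Pro / CCT Pro — identical.
Nonsynonymous differences: 0 → same protein.

yes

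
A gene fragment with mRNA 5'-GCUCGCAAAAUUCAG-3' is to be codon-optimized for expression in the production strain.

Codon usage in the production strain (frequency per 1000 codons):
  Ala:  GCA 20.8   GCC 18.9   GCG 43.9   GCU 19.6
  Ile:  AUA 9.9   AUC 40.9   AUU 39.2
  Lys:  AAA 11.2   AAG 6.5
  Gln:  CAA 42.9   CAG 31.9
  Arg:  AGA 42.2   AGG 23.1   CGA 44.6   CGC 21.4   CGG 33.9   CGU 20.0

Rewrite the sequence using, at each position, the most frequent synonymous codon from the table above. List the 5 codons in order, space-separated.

GCG CGA AAA AUC CAA

Codon 1 (Ala): best is GCG at 43.9.
Codon 2 (Arg): best is CGA at 44.6.
Codon 3 (Lys): best is AAA at 11.2.
Codon 4 (Ile): best is AUC at 40.9.
Codon 5 (Gln): best is CAA at 42.9.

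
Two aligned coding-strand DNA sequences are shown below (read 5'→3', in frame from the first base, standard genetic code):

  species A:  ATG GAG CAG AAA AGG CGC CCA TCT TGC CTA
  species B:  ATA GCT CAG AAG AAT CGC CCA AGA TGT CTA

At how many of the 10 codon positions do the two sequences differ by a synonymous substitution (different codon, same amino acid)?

Codon 1: ATG Met / ATA Ile — nonsynonymous.
Codon 2: GAG Glu / GCT Ala — nonsynonymous.
Codon 3: CAG Gln / CAG Gln — identical.
Codon 4: AAA Lys / AAG Lys — synonymous.
Codon 5: AGG Arg / AAT Asn — nonsynonymous.
Codon 6: CGC Arg / CGC Arg — identical.
Codon 7: CCA Pro / CCA Pro — identical.
Codon 8: TCT Ser / AGA Arg — nonsynonymous.
Codon 9: TGC Cys / TGT Cys — synonymous.
Codon 10: CTA Leu / CTA Leu — identical.
Synonymous differences: 2.

2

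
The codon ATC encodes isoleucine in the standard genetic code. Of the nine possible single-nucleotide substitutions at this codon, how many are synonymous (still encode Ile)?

2

Position 1: none → 0 synonymous.
Position 2: none → 0 synonymous.
Position 3: ATT, ATA → 2 synonymous.
Total: 0 + 0 + 2 = 2.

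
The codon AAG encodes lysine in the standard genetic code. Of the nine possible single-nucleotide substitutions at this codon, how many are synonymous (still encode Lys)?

Position 1: none → 0 synonymous.
Position 2: none → 0 synonymous.
Position 3: AAA → 1 synonymous.
Total: 0 + 0 + 1 = 1.

1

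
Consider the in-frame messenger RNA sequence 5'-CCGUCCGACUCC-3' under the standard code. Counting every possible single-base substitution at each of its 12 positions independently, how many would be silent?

10

Codon 1 (CCG, Pro): 3 synonymous substitutions.
Codon 2 (UCC, Ser): 3 synonymous substitutions.
Codon 3 (GAC, Asp): 1 synonymous substitution.
Codon 4 (UCC, Ser): 3 synonymous substitutions.
Total: 3 + 3 + 1 + 3 = 10.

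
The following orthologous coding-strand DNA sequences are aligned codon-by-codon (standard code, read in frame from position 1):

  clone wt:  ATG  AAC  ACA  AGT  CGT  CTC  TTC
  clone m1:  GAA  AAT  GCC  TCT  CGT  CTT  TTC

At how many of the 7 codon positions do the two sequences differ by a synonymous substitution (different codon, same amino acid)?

3

Codon 1: ATG Met / GAA Glu — nonsynonymous.
Codon 2: AAC Asn / AAT Asn — synonymous.
Codon 3: ACA Thr / GCC Ala — nonsynonymous.
Codon 4: AGT Ser / TCT Ser — synonymous.
Codon 5: CGT Arg / CGT Arg — identical.
Codon 6: CTC Leu / CTT Leu — synonymous.
Codon 7: TTC Phe / TTC Phe — identical.
Synonymous differences: 3.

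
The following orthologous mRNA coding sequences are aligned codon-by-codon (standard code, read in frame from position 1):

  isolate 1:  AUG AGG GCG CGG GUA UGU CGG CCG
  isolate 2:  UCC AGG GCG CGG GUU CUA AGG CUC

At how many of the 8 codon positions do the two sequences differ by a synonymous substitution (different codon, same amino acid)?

Codon 1: AUG Met / UCC Ser — nonsynonymous.
Codon 2: AGG Arg / AGG Arg — identical.
Codon 3: GCG Ala / GCG Ala — identical.
Codon 4: CGG Arg / CGG Arg — identical.
Codon 5: GUA Val / GUU Val — synonymous.
Codon 6: UGU Cys / CUA Leu — nonsynonymous.
Codon 7: CGG Arg / AGG Arg — synonymous.
Codon 8: CCG Pro / CUC Leu — nonsynonymous.
Synonymous differences: 2.

2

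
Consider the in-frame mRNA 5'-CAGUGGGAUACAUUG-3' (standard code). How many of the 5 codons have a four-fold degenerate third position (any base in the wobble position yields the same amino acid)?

Codon 1 CAG (Gln): third position 2-fold.
Codon 2 UGG (Trp): third position 1-fold.
Codon 3 GAU (Asp): third position 2-fold.
Codon 4 ACA (Thr): third position 4-fold.
Codon 5 UUG (Leu): third position 2-fold.
Four-fold degenerate third positions: 1.

1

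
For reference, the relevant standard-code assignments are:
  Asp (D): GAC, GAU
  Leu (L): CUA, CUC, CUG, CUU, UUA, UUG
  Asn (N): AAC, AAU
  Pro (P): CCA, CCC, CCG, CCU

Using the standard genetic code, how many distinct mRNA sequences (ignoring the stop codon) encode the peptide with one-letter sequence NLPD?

Asn: 2 codons.
Leu: 6 codons.
Pro: 4 codons.
Asp: 2 codons.
2 × 6 × 4 × 2 = 96.

96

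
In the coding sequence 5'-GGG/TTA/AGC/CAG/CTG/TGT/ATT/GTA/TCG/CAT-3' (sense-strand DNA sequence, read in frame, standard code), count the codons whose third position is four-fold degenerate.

4

Codon 1 GGG (Gly): third position 4-fold.
Codon 2 TTA (Leu): third position 2-fold.
Codon 3 AGC (Ser): third position 2-fold.
Codon 4 CAG (Gln): third position 2-fold.
Codon 5 CTG (Leu): third position 4-fold.
Codon 6 TGT (Cys): third position 2-fold.
Codon 7 ATT (Ile): third position 3-fold.
Codon 8 GTA (Val): third position 4-fold.
Codon 9 TCG (Ser): third position 4-fold.
Codon 10 CAT (His): third position 2-fold.
Four-fold degenerate third positions: 4.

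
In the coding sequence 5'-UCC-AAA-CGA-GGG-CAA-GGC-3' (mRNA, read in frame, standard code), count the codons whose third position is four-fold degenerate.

4

Codon 1 UCC (Ser): third position 4-fold.
Codon 2 AAA (Lys): third position 2-fold.
Codon 3 CGA (Arg): third position 4-fold.
Codon 4 GGG (Gly): third position 4-fold.
Codon 5 CAA (Gln): third position 2-fold.
Codon 6 GGC (Gly): third position 4-fold.
Four-fold degenerate third positions: 4.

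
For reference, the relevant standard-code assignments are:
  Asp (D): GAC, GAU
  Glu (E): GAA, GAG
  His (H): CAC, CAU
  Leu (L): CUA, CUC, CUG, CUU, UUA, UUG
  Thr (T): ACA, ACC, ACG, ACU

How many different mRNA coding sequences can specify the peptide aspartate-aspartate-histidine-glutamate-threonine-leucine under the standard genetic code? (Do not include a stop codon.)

384

Asp: 2 codons.
Asp: 2 codons.
His: 2 codons.
Glu: 2 codons.
Thr: 4 codons.
Leu: 6 codons.
2 × 2 × 2 × 2 × 4 × 6 = 384.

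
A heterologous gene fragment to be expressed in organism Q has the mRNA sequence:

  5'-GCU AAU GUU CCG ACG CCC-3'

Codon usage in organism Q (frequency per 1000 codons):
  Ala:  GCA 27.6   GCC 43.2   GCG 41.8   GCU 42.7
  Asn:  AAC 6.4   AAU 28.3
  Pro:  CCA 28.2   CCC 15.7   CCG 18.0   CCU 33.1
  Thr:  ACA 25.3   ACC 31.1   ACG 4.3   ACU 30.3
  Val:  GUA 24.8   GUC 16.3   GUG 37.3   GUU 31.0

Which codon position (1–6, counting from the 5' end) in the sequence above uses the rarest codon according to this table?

5

Codon 1 GCU (Ala): 42.7 per 1000.
Codon 2 AAU (Asn): 28.3 per 1000.
Codon 3 GUU (Val): 31.0 per 1000.
Codon 4 CCG (Pro): 18.0 per 1000.
Codon 5 ACG (Thr): 4.3 per 1000.
Codon 6 CCC (Pro): 15.7 per 1000.
Lowest frequency is 4.3 at codon 5.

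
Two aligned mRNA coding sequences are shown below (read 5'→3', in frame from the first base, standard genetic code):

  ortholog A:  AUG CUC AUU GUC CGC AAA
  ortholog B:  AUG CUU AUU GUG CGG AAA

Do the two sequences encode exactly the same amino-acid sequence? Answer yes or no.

yes

Codon 1: AUG Met / AUG Met — identical.
Codon 2: CUC Leu / CUU Leu — synonymous.
Codon 3: AUU Ile / AUU Ile — identical.
Codon 4: GUC Val / GUG Val — synonymous.
Codon 5: CGC Arg / CGG Arg — synonymous.
Codon 6: AAA Lys / AAA Lys — identical.
Nonsynonymous differences: 0 → same protein.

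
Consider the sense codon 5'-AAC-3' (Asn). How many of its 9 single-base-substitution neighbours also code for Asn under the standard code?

1

Position 1: none → 0 synonymous.
Position 2: none → 0 synonymous.
Position 3: AAU → 1 synonymous.
Total: 0 + 0 + 1 = 1.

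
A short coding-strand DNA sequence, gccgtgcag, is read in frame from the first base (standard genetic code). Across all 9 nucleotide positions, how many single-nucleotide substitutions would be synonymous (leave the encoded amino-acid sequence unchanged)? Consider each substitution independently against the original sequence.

7

Codon 1 (GCC, Ala): 3 synonymous substitutions.
Codon 2 (GTG, Val): 3 synonymous substitutions.
Codon 3 (CAG, Gln): 1 synonymous substitution.
Total: 3 + 3 + 1 = 7.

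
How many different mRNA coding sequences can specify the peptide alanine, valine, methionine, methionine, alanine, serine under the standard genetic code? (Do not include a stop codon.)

384

Ala: 4 codons.
Val: 4 codons.
Met: 1 codon.
Met: 1 codon.
Ala: 4 codons.
Ser: 6 codons.
4 × 4 × 1 × 1 × 4 × 6 = 384.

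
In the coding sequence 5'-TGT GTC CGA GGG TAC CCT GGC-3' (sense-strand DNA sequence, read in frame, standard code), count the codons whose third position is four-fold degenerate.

5

Codon 1 TGT (Cys): third position 2-fold.
Codon 2 GTC (Val): third position 4-fold.
Codon 3 CGA (Arg): third position 4-fold.
Codon 4 GGG (Gly): third position 4-fold.
Codon 5 TAC (Tyr): third position 2-fold.
Codon 6 CCT (Pro): third position 4-fold.
Codon 7 GGC (Gly): third position 4-fold.
Four-fold degenerate third positions: 5.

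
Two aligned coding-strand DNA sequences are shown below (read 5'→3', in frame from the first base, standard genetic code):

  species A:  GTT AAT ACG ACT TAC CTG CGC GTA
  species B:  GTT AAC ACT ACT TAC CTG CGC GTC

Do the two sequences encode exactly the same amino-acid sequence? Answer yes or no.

yes

Codon 1: GTT Val / GTT Val — identical.
Codon 2: AAT Asn / AAC Asn — synonymous.
Codon 3: ACG Thr / ACT Thr — synonymous.
Codon 4: ACT Thr / ACT Thr — identical.
Codon 5: TAC Tyr / TAC Tyr — identical.
Codon 6: CTG Leu / CTG Leu — identical.
Codon 7: CGC Arg / CGC Arg — identical.
Codon 8: GTA Val / GTC Val — synonymous.
Nonsynonymous differences: 0 → same protein.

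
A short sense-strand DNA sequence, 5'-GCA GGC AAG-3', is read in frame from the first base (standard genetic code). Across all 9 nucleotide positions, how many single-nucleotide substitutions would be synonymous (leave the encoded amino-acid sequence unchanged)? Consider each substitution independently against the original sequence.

Codon 1 (GCA, Ala): 3 synonymous substitutions.
Codon 2 (GGC, Gly): 3 synonymous substitutions.
Codon 3 (AAG, Lys): 1 synonymous substitution.
Total: 3 + 3 + 1 = 7.

7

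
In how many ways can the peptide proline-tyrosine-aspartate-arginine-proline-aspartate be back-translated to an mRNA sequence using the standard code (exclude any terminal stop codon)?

Pro: 4 codons.
Tyr: 2 codons.
Asp: 2 codons.
Arg: 6 codons.
Pro: 4 codons.
Asp: 2 codons.
4 × 2 × 2 × 6 × 4 × 2 = 768.

768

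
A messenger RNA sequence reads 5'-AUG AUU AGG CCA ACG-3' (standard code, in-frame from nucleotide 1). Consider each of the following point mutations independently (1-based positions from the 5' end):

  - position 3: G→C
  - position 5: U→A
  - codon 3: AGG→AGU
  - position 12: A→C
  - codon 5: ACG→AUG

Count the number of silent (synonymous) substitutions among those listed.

Codon 1: AUG (Met) → AUC (Ile) — missense.
Codon 2: AUU (Ile) → AAU (Asn) — missense.
Codon 3: AGG (Arg) → AGU (Ser) — missense.
Codon 4: CCA (Pro) → CCC (Pro) — synonymous.
Codon 5: ACG (Thr) → AUG (Met) — missense.
Synonymous: 1 of 5.

1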